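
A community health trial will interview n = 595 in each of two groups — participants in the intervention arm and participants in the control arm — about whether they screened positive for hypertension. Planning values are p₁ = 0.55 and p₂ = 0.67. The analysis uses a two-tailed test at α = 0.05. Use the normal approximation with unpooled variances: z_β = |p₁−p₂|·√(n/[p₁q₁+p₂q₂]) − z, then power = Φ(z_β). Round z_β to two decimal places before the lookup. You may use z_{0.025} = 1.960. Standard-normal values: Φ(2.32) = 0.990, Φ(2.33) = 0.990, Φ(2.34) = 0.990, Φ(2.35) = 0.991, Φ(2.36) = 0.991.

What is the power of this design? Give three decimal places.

z_β = |p₁−p₂|·√(n/[p₁q₁+p₂q₂]) − z_{α/2}
    = 0.12 · √(595/0.4686) − 1.960
    = 0.12 · 35.6334 − 1.960
    = 4.2760 − 1.960 = 2.3160 → 2.32
Power = Φ(2.32) = 0.990.

Power ≈ 0.990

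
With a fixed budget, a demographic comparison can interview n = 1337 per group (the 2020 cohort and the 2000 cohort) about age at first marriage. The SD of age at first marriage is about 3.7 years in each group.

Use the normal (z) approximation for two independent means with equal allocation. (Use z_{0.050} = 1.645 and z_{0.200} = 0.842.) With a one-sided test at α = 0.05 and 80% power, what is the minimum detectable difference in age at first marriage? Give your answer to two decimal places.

Minimum detectable difference ≈ 0.36 years

δ = (z_α + z_β) · √((σ₁²+σ₂²)/n)
  = (1.645 + 0.842) · √(27.38/1337)
  = 2.487 · √0.02048
  = 2.487 · 0.1431
  = 0.3559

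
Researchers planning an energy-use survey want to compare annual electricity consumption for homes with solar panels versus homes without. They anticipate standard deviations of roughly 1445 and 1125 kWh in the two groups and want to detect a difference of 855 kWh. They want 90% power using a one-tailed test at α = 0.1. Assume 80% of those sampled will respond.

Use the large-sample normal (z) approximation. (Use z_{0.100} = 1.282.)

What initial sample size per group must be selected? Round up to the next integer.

n = (z_α + z_β)² · (σ₁² + σ₂²) / δ²
  = (1.282 + 1.282)² · (1445² + 1125² = 3353650) / 855²
  = 6.5741 · 3353650 / 731025
  = 30.16
Adjust for 80% response: 30.16 / 0.80 = 37.70.
Round up → n = 38 per group.

n = 38 per group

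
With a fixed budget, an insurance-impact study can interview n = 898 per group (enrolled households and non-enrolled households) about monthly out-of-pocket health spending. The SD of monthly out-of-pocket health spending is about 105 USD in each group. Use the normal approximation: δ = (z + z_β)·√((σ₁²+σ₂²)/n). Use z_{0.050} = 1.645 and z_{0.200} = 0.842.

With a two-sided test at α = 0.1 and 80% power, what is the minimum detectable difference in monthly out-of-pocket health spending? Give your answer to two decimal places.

Minimum detectable difference ≈ 12.32 USD

δ = (z_{α/2} + z_β) · √((σ₁²+σ₂²)/n)
  = (1.645 + 0.842) · √(22050/898)
  = 2.487 · √24.5546
  = 2.487 · 4.9553
  = 12.3237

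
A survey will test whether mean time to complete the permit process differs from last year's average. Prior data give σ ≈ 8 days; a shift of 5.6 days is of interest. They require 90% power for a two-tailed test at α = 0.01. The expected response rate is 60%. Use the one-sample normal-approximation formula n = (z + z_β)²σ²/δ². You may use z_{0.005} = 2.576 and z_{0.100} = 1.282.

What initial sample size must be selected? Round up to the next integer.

n = (z_{α/2} + z_β)² · σ² / δ²
  = (2.576 + 1.282)² · 8² / 5.6²
  = 14.8842 · 64 / 31.36
  = 30.38
Adjust for 60% response: 30.38 / 0.60 = 50.63.
Round up → n = 51.

n = 51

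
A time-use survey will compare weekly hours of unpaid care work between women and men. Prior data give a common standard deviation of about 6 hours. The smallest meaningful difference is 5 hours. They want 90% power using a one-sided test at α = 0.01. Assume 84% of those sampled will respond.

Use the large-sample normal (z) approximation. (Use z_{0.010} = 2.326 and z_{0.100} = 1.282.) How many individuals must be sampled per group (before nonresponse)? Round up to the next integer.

n = 45 per group

n = (z_α + z_β)² · (σ₁² + σ₂²) / δ²
  = (2.326 + 1.282)² · (2·6² = 72) / 5²
  = 13.0177 · 72 / 25
  = 37.49
Adjust for 84% response: 37.49 / 0.84 = 44.63.
Round up → n = 45 per group.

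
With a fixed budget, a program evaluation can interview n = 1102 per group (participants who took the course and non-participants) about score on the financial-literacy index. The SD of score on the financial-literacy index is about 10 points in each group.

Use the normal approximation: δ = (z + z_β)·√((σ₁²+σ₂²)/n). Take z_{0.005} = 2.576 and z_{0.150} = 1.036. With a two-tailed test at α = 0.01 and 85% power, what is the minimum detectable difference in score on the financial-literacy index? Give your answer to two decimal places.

Minimum detectable difference ≈ 1.54 points

δ = (z_{α/2} + z_β) · √((σ₁²+σ₂²)/n)
  = (2.576 + 1.036) · √(200/1102)
  = 3.612 · √0.18149
  = 3.612 · 0.4260
  = 1.5388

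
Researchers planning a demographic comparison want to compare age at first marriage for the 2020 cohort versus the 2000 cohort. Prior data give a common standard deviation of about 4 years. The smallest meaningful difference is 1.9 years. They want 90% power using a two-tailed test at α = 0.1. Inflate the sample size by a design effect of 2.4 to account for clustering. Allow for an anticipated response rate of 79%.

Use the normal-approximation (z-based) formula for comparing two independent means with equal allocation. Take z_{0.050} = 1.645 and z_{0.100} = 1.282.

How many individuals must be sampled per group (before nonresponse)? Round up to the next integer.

n = (z_{α/2} + z_β)² · (σ₁² + σ₂²) / δ²
  = (1.645 + 1.282)² · (2·4² = 32) / 1.9²
  = 8.5673 · 32 / 3.61
  = 75.94
Design effect: 2.4 × 75.94 = 182.26.
Adjust for 79% response: 182.26 / 0.79 = 230.71.
Round up → n = 231 per group.

n = 231 per group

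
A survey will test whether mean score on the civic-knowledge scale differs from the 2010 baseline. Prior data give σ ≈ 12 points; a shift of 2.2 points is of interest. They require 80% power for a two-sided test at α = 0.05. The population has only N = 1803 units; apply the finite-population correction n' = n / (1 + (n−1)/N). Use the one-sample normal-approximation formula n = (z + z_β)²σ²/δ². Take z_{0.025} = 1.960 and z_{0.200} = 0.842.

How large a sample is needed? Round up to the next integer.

n = (z_{α/2} + z_β)² · σ² / δ²
  = (1.960 + 0.842)² · 12² / 2.2²
  = 7.8512 · 144 / 4.84
  = 233.59
Finite-population correction (N = 1803): 233.59 / (1 + (233.59 − 1)/1803) = 206.90.
Round up → n = 207.

n = 207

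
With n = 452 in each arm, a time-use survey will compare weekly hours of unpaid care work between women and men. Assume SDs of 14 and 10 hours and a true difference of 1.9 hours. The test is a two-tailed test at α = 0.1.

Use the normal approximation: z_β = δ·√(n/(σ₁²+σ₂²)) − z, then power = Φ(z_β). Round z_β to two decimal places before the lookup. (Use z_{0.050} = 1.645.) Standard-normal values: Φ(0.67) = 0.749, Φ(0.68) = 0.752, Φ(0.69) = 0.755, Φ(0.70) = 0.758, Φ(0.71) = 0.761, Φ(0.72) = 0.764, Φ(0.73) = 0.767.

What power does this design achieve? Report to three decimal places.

Power ≈ 0.758

z_β = δ·√(n/(σ₁²+σ₂²)) − z_{α/2}
    = 1.9 · √(452/296) − 1.645
    = 1.9 · 1.23573 − 1.645
    = 2.3479 − 1.645 = 0.7029 → 0.70
Power = Φ(0.70) = 0.758.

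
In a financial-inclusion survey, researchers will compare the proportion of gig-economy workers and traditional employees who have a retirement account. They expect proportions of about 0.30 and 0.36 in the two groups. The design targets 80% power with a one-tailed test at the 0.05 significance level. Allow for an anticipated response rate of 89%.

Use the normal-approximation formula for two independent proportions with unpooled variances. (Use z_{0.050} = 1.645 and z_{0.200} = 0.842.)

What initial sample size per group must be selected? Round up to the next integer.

n = 851 per group

n = (z_α + z_β)² · [p₁(1−p₁) + p₂(1−p₂)] / (p₁ − p₂)²
  = (1.645 + 0.842)² · (0.30·0.70 + 0.36·0.64) / (-0.06)²
  = (2.487)² · (0.2100 + 0.2304) / 0.0036
  = 6.1852 · 0.4404 / 0.0036
  = 756.65
Adjust for 89% response: 756.65 / 0.89 = 850.17.
Round up → n = 851 per group.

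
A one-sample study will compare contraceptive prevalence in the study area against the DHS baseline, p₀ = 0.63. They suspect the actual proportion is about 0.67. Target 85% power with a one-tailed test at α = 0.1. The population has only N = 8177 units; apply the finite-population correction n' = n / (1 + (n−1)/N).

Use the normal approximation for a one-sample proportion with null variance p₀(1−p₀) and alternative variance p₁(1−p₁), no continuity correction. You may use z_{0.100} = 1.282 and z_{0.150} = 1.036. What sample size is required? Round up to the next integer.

n = [z_α·√(p₀q₀) + z_β·√(p₁q₁)]² / (p₁ − p₀)²
  = [1.282·√(0.63·0.37) + 1.036·√(0.67·0.33)]² / (0.04)²
  = [1.282·0.4828 + 1.036·0.4702]² / 0.0016
  = [1.1061]² / 0.0016
  = 764.65
Finite-population correction (N = 8177): 764.65 / (1 + (764.65 − 1)/8177) = 699.34.
Round up → n = 700.

n = 700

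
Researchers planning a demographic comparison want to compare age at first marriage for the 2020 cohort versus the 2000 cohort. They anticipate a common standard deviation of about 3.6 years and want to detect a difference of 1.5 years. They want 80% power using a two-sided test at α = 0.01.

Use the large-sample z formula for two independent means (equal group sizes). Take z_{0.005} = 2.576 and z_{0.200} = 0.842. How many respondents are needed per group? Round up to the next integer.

n = 135 per group

n = (z_{α/2} + z_β)² · (σ₁² + σ₂²) / δ²
  = (2.576 + 0.842)² · (2·3.6² = 25.92) / 1.5²
  = 11.6827 · 25.92 / 2.25
  = 134.58
Round up → n = 135 per group.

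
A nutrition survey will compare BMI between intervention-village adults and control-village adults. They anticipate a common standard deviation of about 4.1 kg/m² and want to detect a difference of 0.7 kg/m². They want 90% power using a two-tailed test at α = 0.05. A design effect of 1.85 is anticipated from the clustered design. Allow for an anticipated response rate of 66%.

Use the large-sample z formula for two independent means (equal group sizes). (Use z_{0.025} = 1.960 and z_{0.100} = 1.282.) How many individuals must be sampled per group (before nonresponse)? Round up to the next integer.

n = 2022 per group

n = (z_{α/2} + z_β)² · (σ₁² + σ₂²) / δ²
  = (1.960 + 1.282)² · (2·4.1² = 33.62) / 0.7²
  = 10.5106 · 33.62 / 0.49
  = 721.15
Design effect: 1.85 × 721.15 = 1334.13.
Adjust for 66% response: 1334.13 / 0.66 = 2021.41.
Round up → n = 2022 per group.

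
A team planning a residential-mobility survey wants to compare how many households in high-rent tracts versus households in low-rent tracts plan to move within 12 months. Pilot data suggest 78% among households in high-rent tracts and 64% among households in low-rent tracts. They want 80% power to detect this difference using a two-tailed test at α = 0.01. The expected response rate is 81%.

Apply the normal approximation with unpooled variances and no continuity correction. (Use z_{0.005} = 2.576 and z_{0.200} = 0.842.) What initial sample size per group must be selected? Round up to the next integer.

n = 296 per group

n = (z_{α/2} + z_β)² · [p₁(1−p₁) + p₂(1−p₂)] / (p₁ − p₂)²
  = (2.576 + 0.842)² · (0.78·0.22 + 0.64·0.36) / (0.14)²
  = (3.418)² · (0.1716 + 0.2304) / 0.0196
  = 11.6827 · 0.4020 / 0.0196
  = 239.62
Adjust for 81% response: 239.62 / 0.81 = 295.82.
Round up → n = 296 per group.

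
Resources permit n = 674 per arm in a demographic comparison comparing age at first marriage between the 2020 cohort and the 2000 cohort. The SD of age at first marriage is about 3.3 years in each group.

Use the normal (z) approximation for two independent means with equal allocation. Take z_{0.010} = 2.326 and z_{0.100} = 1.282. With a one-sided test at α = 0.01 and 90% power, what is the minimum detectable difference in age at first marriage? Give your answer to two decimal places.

Minimum detectable difference ≈ 0.65 years

δ = (z_α + z_β) · √((σ₁²+σ₂²)/n)
  = (2.326 + 1.282) · √(21.78/674)
  = 3.608 · √0.03231
  = 3.608 · 0.1798
  = 0.6486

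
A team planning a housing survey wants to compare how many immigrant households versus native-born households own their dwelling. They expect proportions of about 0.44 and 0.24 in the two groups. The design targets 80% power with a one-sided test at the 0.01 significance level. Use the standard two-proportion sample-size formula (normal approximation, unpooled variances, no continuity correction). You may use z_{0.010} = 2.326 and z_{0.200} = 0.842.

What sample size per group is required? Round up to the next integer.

n = (z_α + z_β)² · [p₁(1−p₁) + p₂(1−p₂)] / (p₁ − p₂)²
  = (2.326 + 0.842)² · (0.44·0.56 + 0.24·0.76) / (0.20)²
  = (3.168)² · (0.2464 + 0.1824) / 0.0400
  = 10.0362 · 0.4288 / 0.0400
  = 107.59
Round up → n = 108 per group.

n = 108 per group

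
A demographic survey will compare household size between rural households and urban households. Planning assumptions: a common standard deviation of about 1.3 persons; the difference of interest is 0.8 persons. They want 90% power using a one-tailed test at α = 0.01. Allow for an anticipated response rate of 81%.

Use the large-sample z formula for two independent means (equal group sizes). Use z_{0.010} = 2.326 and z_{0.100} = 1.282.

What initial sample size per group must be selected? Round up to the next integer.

n = (z_α + z_β)² · (σ₁² + σ₂²) / δ²
  = (2.326 + 1.282)² · (2·1.3² = 3.38) / 0.8²
  = 13.0177 · 3.38 / 0.64
  = 68.75
Adjust for 81% response: 68.75 / 0.81 = 84.88.
Round up → n = 85 per group.

n = 85 per group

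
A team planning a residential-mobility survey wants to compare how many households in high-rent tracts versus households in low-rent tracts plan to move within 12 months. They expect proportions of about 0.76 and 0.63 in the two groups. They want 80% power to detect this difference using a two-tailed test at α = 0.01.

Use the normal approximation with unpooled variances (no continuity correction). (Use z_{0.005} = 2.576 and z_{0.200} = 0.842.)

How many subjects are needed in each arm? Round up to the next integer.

n = (z_{α/2} + z_β)² · [p₁(1−p₁) + p₂(1−p₂)] / (p₁ − p₂)²
  = (2.576 + 0.842)² · (0.76·0.24 + 0.63·0.37) / (0.13)²
  = (3.418)² · (0.1824 + 0.2331) / 0.0169
  = 11.6827 · 0.4155 / 0.0169
  = 287.23
Round up → n = 288 per group.

n = 288 per group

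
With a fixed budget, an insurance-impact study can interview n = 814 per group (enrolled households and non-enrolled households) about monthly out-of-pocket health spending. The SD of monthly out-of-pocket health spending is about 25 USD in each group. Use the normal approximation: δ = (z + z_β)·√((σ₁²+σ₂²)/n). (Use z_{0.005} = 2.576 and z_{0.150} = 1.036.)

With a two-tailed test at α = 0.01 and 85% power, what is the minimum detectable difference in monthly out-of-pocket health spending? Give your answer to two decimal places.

δ = (z_{α/2} + z_β) · √((σ₁²+σ₂²)/n)
  = (2.576 + 1.036) · √(1250/814)
  = 3.612 · √1.5356
  = 3.612 · 1.2392
  = 4.4760

Minimum detectable difference ≈ 4.48 USD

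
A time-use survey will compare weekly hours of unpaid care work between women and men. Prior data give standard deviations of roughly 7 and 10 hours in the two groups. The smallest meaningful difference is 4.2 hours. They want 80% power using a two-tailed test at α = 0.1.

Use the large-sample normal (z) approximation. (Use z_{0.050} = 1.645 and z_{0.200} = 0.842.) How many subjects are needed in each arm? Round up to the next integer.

n = (z_{α/2} + z_β)² · (σ₁² + σ₂²) / δ²
  = (1.645 + 0.842)² · (7² + 10² = 149) / 4.2²
  = 6.1852 · 149 / 17.64
  = 52.24
Round up → n = 53 per group.

n = 53 per group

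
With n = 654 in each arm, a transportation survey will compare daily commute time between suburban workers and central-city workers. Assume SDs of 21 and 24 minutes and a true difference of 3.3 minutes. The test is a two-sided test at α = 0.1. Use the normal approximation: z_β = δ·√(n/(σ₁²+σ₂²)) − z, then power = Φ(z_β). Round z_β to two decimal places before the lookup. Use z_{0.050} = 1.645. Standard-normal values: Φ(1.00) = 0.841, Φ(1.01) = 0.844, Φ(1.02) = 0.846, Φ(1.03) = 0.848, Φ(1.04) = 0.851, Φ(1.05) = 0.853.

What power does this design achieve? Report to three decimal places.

z_β = δ·√(n/(σ₁²+σ₂²)) − z_{α/2}
    = 3.3 · √(654/1017) − 1.645
    = 3.3 · 0.80192 − 1.645
    = 2.6463 − 1.645 = 1.0013 → 1.00
Power = Φ(1.00) = 0.841.

Power ≈ 0.841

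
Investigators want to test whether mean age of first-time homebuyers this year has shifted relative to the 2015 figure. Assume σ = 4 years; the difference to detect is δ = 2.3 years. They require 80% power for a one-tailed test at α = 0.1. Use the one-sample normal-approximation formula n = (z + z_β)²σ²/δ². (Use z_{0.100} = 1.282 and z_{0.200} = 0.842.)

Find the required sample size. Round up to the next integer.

n = (z_α + z_β)² · σ² / δ²
  = (1.282 + 0.842)² · 4² / 2.3²
  = 4.5114 · 16 / 5.29
  = 13.64
Round up → n = 14.

n = 14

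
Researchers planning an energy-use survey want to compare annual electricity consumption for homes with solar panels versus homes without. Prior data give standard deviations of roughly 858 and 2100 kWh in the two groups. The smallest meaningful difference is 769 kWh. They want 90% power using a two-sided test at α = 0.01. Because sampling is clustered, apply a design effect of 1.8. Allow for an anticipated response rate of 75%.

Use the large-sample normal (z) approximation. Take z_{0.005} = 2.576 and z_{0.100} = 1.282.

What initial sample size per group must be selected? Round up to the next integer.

n = (z_{α/2} + z_β)² · (σ₁² + σ₂²) / δ²
  = (2.576 + 1.282)² · (858² + 2100² = 5146164) / 769²
  = 14.8842 · 5146164 / 591361
  = 129.53
Design effect: 1.8 × 129.53 = 233.15.
Adjust for 75% response: 233.15 / 0.75 = 310.86.
Round up → n = 311 per group.

n = 311 per group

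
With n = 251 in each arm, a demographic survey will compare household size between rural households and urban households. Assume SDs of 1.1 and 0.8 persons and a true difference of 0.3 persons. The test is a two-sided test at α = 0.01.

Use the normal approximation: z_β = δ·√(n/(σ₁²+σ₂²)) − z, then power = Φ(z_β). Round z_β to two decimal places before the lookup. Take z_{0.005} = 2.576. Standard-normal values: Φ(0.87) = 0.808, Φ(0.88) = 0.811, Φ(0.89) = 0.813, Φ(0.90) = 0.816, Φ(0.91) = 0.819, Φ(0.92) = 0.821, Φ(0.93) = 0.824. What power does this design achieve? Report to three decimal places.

z_β = δ·√(n/(σ₁²+σ₂²)) − z_{α/2}
    = 0.3 · √(251/1.85) − 2.576
    = 0.3 · 11.64799 − 2.576
    = 3.4944 − 2.576 = 0.9184 → 0.92
Power = Φ(0.92) = 0.821.

Power ≈ 0.821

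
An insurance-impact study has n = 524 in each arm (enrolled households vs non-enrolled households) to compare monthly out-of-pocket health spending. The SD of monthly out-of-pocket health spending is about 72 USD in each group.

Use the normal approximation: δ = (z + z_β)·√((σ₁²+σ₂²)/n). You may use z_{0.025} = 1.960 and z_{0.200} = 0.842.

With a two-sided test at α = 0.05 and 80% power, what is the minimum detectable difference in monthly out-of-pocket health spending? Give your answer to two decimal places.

δ = (z_{α/2} + z_β) · √((σ₁²+σ₂²)/n)
  = (1.960 + 0.842) · √(10368/524)
  = 2.802 · √19.7863
  = 2.802 · 4.4482
  = 12.4638

Minimum detectable difference ≈ 12.46 USD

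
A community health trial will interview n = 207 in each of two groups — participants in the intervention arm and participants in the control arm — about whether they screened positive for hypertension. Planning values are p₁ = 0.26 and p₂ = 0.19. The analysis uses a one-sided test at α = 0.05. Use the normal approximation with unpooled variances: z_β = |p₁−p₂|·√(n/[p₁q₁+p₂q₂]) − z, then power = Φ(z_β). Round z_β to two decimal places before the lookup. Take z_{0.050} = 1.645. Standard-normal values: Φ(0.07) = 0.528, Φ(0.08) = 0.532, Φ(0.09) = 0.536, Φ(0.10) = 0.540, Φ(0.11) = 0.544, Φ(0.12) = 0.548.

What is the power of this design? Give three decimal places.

Power ≈ 0.528

z_β = |p₁−p₂|·√(n/[p₁q₁+p₂q₂]) − z_α
    = 0.07 · √(207/0.3463) − 1.645
    = 0.07 · 24.4489 − 1.645
    = 1.7114 − 1.645 = 0.0664 → 0.07
Power = Φ(0.07) = 0.528.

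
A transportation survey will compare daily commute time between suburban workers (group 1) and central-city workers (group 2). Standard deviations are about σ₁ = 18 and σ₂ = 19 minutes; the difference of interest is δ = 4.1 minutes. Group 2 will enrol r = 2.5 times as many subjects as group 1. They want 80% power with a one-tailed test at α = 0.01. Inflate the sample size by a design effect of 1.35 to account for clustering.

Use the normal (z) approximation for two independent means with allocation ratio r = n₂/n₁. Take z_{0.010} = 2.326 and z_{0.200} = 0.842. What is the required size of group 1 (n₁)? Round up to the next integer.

n₁ = 378

n₁ = (z_α + z_β)² · (σ₁² + σ₂²/r) / δ²
   = (2.326 + 0.842)² · (18² + 19²/2.5) / 4.1²
   = 10.0362 · (324 + 144.4) / 16.81
   = 10.0362 · 468.4 / 16.81
   = 279.65
Design effect: 1.35 × 279.65 = 377.53.
Round up → n₁ = 378; n₂ = r·n₁ = 2.5 × 378 = 945.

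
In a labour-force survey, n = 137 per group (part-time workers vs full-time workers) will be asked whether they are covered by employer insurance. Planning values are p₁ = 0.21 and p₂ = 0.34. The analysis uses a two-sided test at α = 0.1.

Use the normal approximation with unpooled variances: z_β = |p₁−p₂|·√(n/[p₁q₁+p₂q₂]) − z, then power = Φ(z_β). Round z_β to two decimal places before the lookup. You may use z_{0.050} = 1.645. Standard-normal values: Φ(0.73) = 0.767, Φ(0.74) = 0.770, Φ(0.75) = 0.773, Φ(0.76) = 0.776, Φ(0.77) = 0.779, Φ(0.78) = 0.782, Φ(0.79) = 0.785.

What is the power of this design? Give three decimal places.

z_β = |p₁−p₂|·√(n/[p₁q₁+p₂q₂]) − z_{α/2}
    = 0.13 · √(137/0.3903) − 1.645
    = 0.13 · 18.7353 − 1.645
    = 2.4356 − 1.645 = 0.7906 → 0.79
Power = Φ(0.79) = 0.785.

Power ≈ 0.785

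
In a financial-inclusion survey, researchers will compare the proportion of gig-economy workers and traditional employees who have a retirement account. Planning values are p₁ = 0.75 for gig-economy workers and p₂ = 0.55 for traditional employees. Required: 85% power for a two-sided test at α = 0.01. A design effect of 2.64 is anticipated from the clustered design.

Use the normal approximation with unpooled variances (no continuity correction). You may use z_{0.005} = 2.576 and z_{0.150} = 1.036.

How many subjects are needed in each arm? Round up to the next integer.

n = (z_{α/2} + z_β)² · [p₁(1−p₁) + p₂(1−p₂)] / (p₁ − p₂)²
  = (2.576 + 1.036)² · (0.75·0.25 + 0.55·0.45) / (0.20)²
  = (3.612)² · (0.1875 + 0.2475) / 0.0400
  = 13.0465 · 0.4350 / 0.0400
  = 141.88
Design effect: 2.64 × 141.88 = 374.57.
Round up → n = 375 per group.

n = 375 per group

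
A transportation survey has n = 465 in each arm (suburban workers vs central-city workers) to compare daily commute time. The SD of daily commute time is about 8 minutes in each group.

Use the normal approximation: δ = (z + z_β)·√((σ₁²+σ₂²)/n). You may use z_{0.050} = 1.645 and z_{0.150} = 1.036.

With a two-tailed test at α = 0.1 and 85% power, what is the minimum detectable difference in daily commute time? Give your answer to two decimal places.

Minimum detectable difference ≈ 1.41 minutes

δ = (z_{α/2} + z_β) · √((σ₁²+σ₂²)/n)
  = (1.645 + 1.036) · √(128/465)
  = 2.681 · √0.27527
  = 2.681 · 0.5247
  = 1.4066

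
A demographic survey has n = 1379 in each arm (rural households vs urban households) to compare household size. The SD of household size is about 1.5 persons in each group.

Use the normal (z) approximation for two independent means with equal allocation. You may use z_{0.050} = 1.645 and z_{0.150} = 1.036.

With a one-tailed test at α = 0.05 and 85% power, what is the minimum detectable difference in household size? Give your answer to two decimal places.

Minimum detectable difference ≈ 0.15 persons

δ = (z_α + z_β) · √((σ₁²+σ₂²)/n)
  = (1.645 + 1.036) · √(4.5/1379)
  = 2.681 · √0.00326
  = 2.681 · 0.0571
  = 0.1532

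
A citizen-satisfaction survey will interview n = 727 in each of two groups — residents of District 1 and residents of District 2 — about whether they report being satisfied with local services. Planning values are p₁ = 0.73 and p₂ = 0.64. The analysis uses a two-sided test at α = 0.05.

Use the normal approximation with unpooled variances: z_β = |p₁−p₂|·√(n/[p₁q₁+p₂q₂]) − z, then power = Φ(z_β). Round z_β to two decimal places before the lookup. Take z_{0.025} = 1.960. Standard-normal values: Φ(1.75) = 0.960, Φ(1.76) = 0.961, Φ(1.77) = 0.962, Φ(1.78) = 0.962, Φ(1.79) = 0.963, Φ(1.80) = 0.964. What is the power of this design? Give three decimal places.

Power ≈ 0.960

z_β = |p₁−p₂|·√(n/[p₁q₁+p₂q₂]) − z_{α/2}
    = 0.09 · √(727/0.4275) − 1.960
    = 0.09 · 41.2381 − 1.960
    = 3.7114 − 1.960 = 1.7514 → 1.75
Power = Φ(1.75) = 0.960.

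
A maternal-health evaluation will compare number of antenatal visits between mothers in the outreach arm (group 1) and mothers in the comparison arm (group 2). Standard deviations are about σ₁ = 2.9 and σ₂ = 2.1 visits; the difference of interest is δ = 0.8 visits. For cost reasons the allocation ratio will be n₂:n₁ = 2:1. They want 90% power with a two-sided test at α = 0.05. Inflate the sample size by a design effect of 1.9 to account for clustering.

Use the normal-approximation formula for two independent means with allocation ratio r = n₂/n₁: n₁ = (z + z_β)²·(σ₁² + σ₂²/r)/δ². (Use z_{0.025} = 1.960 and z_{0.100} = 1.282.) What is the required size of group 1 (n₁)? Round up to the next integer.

n₁ = (z_{α/2} + z_β)² · (σ₁² + σ₂²/r) / δ²
   = (1.960 + 1.282)² · (2.9² + 2.1²/2) / 0.8²
   = 10.5106 · (8.41 + 2.205) / 0.64
   = 10.5106 · 10.615 / 0.64
   = 174.33
Design effect: 1.9 × 174.33 = 331.22.
Round up → n₁ = 332; n₂ = r·n₁ = 2 × 332 = 664.

n₁ = 332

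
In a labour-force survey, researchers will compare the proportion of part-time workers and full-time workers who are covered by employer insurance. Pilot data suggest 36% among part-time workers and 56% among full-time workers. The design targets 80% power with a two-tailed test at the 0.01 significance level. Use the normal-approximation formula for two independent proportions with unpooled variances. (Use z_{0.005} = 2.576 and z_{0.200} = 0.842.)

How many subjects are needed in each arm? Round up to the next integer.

n = (z_{α/2} + z_β)² · [p₁(1−p₁) + p₂(1−p₂)] / (p₁ − p₂)²
  = (2.576 + 0.842)² · (0.36·0.64 + 0.56·0.44) / (-0.20)²
  = (3.418)² · (0.2304 + 0.2464) / 0.0400
  = 11.6827 · 0.4768 / 0.0400
  = 139.26
Round up → n = 140 per group.

n = 140 per group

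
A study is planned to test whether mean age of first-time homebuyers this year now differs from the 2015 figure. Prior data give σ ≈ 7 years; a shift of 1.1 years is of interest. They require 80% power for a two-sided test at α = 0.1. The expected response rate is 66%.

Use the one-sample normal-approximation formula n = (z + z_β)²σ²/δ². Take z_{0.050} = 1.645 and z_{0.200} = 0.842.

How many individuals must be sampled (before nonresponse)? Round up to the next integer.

n = 380

n = (z_{α/2} + z_β)² · σ² / δ²
  = (1.645 + 0.842)² · 7² / 1.1²
  = 6.1852 · 49 / 1.21
  = 250.47
Adjust for 66% response: 250.47 / 0.66 = 379.51.
Round up → n = 380.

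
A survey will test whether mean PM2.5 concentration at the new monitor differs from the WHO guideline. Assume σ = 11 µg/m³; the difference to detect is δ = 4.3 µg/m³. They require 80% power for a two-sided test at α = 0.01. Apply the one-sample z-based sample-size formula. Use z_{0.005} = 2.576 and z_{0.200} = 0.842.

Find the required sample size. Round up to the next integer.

n = 77

n = (z_{α/2} + z_β)² · σ² / δ²
  = (2.576 + 0.842)² · 11² / 4.3²
  = 11.6827 · 121 / 18.49
  = 76.45
Round up → n = 77.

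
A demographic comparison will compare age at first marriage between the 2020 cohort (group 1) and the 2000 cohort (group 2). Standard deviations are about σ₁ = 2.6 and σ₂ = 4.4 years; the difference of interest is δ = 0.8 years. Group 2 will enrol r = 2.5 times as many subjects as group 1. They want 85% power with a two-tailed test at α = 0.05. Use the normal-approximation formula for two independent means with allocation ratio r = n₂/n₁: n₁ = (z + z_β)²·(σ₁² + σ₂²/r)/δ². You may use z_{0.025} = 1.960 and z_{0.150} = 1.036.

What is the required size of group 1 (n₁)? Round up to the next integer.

n₁ = (z_{α/2} + z_β)² · (σ₁² + σ₂²/r) / δ²
   = (1.960 + 1.036)² · (2.6² + 4.4²/2.5) / 0.8²
   = 8.9760 · (6.76 + 7.744) / 0.64
   = 8.9760 · 14.504 / 0.64
   = 203.42
Round up → n₁ = 204; n₂ = r·n₁ = 2.5 × 204 = 510.

n₁ = 204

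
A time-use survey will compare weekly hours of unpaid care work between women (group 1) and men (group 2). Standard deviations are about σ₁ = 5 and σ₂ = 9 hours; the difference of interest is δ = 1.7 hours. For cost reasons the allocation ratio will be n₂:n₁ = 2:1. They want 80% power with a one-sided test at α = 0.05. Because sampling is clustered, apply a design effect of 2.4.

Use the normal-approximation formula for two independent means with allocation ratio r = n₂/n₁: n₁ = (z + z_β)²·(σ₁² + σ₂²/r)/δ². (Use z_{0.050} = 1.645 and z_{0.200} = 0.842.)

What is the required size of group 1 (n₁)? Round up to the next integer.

n₁ = 337

n₁ = (z_α + z_β)² · (σ₁² + σ₂²/r) / δ²
   = (1.645 + 0.842)² · (5² + 9²/2) / 1.7²
   = 6.1852 · (25 + 40.5) / 2.89
   = 6.1852 · 65.5 / 2.89
   = 140.18
Design effect: 2.4 × 140.18 = 336.44.
Round up → n₁ = 337; n₂ = r·n₁ = 2 × 337 = 674.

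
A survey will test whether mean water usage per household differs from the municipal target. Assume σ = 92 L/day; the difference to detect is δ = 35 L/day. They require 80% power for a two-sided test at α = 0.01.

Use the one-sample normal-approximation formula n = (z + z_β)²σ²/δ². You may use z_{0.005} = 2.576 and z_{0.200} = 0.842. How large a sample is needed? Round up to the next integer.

n = (z_{α/2} + z_β)² · σ² / δ²
  = (2.576 + 0.842)² · 92² / 35²
  = 11.6827 · 8464 / 1225
  = 80.72
Round up → n = 81.

n = 81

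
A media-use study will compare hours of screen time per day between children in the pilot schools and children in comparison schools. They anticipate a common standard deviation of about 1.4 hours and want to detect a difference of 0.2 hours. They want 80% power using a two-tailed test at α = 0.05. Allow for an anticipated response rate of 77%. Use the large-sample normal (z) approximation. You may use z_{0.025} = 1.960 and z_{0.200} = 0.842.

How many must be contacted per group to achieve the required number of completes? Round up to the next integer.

n = (z_{α/2} + z_β)² · (σ₁² + σ₂²) / δ²
  = (1.960 + 0.842)² · (2·1.4² = 3.92) / 0.2²
  = 7.8512 · 3.92 / 0.04
  = 769.42
Adjust for 77% response: 769.42 / 0.77 = 999.24.
Round up → n = 1000 per group.

n = 1000 per group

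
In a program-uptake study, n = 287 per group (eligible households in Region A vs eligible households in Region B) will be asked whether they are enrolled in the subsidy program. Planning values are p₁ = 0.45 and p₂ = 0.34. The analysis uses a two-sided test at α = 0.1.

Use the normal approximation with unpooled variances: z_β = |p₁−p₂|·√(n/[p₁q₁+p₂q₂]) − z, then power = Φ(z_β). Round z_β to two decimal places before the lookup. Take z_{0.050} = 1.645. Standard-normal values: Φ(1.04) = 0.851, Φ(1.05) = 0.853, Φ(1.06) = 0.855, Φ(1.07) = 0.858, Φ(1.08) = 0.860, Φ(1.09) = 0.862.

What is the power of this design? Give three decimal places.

Power ≈ 0.858

z_β = |p₁−p₂|·√(n/[p₁q₁+p₂q₂]) − z_{α/2}
    = 0.11 · √(287/0.4719) − 1.645
    = 0.11 · 24.6613 − 1.645
    = 2.7127 − 1.645 = 1.0677 → 1.07
Power = Φ(1.07) = 0.858.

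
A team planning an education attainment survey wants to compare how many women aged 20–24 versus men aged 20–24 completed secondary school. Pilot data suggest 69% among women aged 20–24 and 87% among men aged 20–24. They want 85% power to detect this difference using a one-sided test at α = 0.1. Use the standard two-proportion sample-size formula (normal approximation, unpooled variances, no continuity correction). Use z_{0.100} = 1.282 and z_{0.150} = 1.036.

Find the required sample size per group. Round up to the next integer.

n = 55 per group

n = (z_α + z_β)² · [p₁(1−p₁) + p₂(1−p₂)] / (p₁ − p₂)²
  = (1.282 + 1.036)² · (0.69·0.31 + 0.87·0.13) / (-0.18)²
  = (2.318)² · (0.2139 + 0.1131) / 0.0324
  = 5.3731 · 0.3270 / 0.0324
  = 54.23
Round up → n = 55 per group.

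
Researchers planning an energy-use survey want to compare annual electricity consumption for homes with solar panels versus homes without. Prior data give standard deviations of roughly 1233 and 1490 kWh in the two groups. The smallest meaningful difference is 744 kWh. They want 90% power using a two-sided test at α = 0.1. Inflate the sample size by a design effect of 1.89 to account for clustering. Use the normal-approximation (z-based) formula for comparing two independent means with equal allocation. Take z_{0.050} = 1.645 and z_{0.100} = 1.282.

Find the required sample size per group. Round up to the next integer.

n = (z_{α/2} + z_β)² · (σ₁² + σ₂²) / δ²
  = (1.645 + 1.282)² · (1233² + 1490² = 3740389) / 744²
  = 8.5673 · 3740389 / 553536
  = 57.89
Design effect: 1.89 × 57.89 = 109.42.
Round up → n = 110 per group.

n = 110 per group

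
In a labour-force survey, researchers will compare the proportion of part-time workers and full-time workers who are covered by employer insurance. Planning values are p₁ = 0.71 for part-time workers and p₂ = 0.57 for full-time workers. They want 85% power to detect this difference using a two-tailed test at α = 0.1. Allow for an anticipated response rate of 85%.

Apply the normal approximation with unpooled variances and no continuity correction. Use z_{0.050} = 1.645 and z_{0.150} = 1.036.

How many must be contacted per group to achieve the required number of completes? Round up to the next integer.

n = 195 per group

n = (z_{α/2} + z_β)² · [p₁(1−p₁) + p₂(1−p₂)] / (p₁ − p₂)²
  = (1.645 + 1.036)² · (0.71·0.29 + 0.57·0.43) / (0.14)²
  = (2.681)² · (0.2059 + 0.2451) / 0.0196
  = 7.1878 · 0.4510 / 0.0196
  = 165.39
Adjust for 85% response: 165.39 / 0.85 = 194.58.
Round up → n = 195 per group.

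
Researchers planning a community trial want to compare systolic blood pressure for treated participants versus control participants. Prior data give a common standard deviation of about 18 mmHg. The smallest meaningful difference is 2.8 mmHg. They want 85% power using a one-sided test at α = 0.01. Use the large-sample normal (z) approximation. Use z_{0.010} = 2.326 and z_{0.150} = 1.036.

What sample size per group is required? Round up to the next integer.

n = 935 per group

n = (z_α + z_β)² · (σ₁² + σ₂²) / δ²
  = (2.326 + 1.036)² · (2·18² = 648) / 2.8²
  = 11.3030 · 648 / 7.84
  = 934.23
Round up → n = 935 per group.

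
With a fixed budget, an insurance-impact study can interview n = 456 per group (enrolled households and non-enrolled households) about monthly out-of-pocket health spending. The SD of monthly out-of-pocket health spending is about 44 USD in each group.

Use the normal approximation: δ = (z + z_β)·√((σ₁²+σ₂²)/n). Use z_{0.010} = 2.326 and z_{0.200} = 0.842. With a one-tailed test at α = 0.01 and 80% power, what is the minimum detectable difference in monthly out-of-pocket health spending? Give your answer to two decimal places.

δ = (z_α + z_β) · √((σ₁²+σ₂²)/n)
  = (2.326 + 0.842) · √(3872/456)
  = 3.168 · √8.4912
  = 3.168 · 2.9140
  = 9.2315

Minimum detectable difference ≈ 9.23 USD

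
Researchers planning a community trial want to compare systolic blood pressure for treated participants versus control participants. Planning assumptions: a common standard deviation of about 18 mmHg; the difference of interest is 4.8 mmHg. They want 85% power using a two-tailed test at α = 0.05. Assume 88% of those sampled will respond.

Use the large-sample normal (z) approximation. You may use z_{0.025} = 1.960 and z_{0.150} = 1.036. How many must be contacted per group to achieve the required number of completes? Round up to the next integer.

n = 287 per group

n = (z_{α/2} + z_β)² · (σ₁² + σ₂²) / δ²
  = (1.960 + 1.036)² · (2·18² = 648) / 4.8²
  = 8.9760 · 648 / 23.04
  = 252.45
Adjust for 88% response: 252.45 / 0.88 = 286.88.
Round up → n = 287 per group.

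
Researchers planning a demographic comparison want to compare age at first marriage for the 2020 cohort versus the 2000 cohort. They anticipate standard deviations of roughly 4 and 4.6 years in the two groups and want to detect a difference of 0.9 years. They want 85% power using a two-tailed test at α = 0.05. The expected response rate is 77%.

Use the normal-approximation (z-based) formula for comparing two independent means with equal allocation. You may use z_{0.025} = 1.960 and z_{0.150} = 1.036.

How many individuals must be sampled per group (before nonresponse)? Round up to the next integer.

n = (z_{α/2} + z_β)² · (σ₁² + σ₂²) / δ²
  = (1.960 + 1.036)² · (4² + 4.6² = 37.16) / 0.9²
  = 8.9760 · 37.16 / 0.81
  = 411.79
Adjust for 77% response: 411.79 / 0.77 = 534.79.
Round up → n = 535 per group.

n = 535 per group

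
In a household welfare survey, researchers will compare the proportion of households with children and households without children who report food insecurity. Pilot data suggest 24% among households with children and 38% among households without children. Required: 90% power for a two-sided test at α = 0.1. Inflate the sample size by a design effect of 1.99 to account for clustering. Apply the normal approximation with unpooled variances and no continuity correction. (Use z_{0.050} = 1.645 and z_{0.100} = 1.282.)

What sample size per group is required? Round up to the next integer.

n = (z_{α/2} + z_β)² · [p₁(1−p₁) + p₂(1−p₂)] / (p₁ − p₂)²
  = (1.645 + 1.282)² · (0.24·0.76 + 0.38·0.62) / (-0.14)²
  = (2.927)² · (0.1824 + 0.2356) / 0.0196
  = 8.5673 · 0.4180 / 0.0196
  = 182.71
Design effect: 1.99 × 182.71 = 363.60.
Round up → n = 364 per group.

n = 364 per group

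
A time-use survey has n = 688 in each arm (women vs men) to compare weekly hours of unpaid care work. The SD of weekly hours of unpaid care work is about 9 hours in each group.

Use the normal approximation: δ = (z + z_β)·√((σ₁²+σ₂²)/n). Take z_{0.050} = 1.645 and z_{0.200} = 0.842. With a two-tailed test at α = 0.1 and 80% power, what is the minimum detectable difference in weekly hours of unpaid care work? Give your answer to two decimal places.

δ = (z_{α/2} + z_β) · √((σ₁²+σ₂²)/n)
  = (1.645 + 0.842) · √(162/688)
  = 2.487 · √0.23547
  = 2.487 · 0.4852
  = 1.2068

Minimum detectable difference ≈ 1.21 hours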